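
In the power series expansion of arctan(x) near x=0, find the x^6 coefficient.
Expand to order 6: arctan(x) = x^5/5 - x^3/3 + x + O(x^7).
The coefficient of x^6 is 0.

Final answer: 0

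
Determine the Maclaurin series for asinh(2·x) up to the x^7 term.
-40·x^7/7 + 12·x^5/5 - 4·x^3/3 + 2·x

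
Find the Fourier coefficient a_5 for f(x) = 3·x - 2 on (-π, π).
a_5 = (1/π) ∫_{-π}^{π} f(x)·cos(5x) dx.
Evaluate the integral (use parity and integration by parts as needed): a_5 = 0.

Final answer: 0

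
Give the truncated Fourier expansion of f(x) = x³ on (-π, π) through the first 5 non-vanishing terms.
(-12 + 2·π^2)·sin(x) + (3/2 - π^2)·sin(2·x) + (-4/9 + 2·π^2/3)·sin(3·x) + (3/16 - π^2/2)·sin(4·x) + (-12/125 + 2·π^2/5)·sin(5·x)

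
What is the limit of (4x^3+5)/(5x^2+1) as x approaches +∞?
This is an ∞/∞ indeterminate form as x → +∞.
Divide numerator and denominator by x^3 and let the lower-order terms vanish; the numerator's degree 3 exceeds the denominator's degree 2, so the quotient diverges.
Limit = ∞.

Final answer: ∞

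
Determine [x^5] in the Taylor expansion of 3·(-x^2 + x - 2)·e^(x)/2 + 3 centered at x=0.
Expand to order 5: 3·(-x^2 + x - 2)·e^(x)/2 + 3 = -17·x^5/80 - 5·x^4/8 - 5·x^3/4 - 3·x^2/2 - 3·x/2 + O(x^6).
The coefficient of x^5 is -17/80.

Final answer: -17/80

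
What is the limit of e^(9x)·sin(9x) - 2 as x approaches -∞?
Evaluate the dominant behaviour as x → -∞; each term tends to a finite value or vanishes.
Limit = -2.

Final answer: -2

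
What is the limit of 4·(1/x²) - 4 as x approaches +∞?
Evaluate the dominant behaviour as x → +∞; each term tends to a finite value or vanishes.
Limit = -4.

Final answer: -4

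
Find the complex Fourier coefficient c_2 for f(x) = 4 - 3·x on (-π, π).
Compute the real Fourier coefficients first: a_2 = 0, b_2 = 3.
Then c_2 = (a_2 − i·b_2)/2 = -3·i/2.

Final answer: -3·i/2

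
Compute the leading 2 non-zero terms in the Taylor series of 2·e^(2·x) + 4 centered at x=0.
4·x + 6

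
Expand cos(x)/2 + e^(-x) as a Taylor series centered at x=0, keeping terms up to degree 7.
-x^7/5040 + x^6/1440 - x^5/120 + x^4/16 - x^3/6 + x^2/4 - x + 3/2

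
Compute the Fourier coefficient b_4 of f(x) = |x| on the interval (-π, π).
b_4 = (1/π) ∫_{-π}^{π} f(x)·sin(4x) dx.
Evaluate the integral (use parity and integration by parts as needed): b_4 = 0.

Final answer: 0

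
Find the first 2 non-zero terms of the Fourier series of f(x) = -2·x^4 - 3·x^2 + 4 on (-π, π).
(-84 + 16·π^2)·cos(x) - 2·π^4/5 - π^2 + 4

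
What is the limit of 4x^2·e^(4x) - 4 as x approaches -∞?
The product is a 0·∞ indeterminate form at x → -∞.
Rewrite the product as 4x^2 / e^(-4x) (an ∞/∞ form) and apply L'Hôpital, or use the standard hierarchy e^(4|x|) ≫ |x^2| as x → -∞.
The indeterminate product → 0, so the limit = -4.

Final answer: -4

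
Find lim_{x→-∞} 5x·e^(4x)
This is a 0·∞ indeterminate form at x → -∞.
Rewrite the product as 5x / e^(-4x) (an ∞/∞ form) and apply L'Hôpital, or use the standard hierarchy e^(4|x|) ≫ |x| as x → -∞.
The indeterminate product → 0, so the limit = 0.

Final answer: 0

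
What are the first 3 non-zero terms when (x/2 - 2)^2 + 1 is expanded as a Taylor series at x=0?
x^2/4 - 2·x + 5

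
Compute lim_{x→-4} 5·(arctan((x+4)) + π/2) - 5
Direct substitution at x = -4 gives -5 + 5·π/2.

Final answer: -5 + 5·π/2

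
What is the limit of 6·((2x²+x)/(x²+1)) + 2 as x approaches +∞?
Evaluate the dominant behaviour as x → +∞; each term tends to a finite value or vanishes.
Limit = 14.

Final answer: 14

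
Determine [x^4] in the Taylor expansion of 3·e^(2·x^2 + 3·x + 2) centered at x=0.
345·e^(2)/8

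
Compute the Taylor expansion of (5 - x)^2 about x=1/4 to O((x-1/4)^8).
361/16 - 19·(x - 1/4)/2 + (x - 1/4)^2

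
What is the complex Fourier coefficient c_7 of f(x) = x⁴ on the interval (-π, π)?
Compute the real Fourier coefficients first: a_7 = 48/2401 - 8·π^2/49, b_7 = 0.
Then c_7 = (a_7 − i·b_7)/2 = 24/2401 - 4·π^2/49.

Final answer: 24/2401 - 4·π^2/49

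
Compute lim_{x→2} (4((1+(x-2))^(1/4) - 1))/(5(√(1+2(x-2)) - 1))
Both numerator and denominator → 0 as x → 2; this is a 0/0 indeterminate form.
Expand each to leading order near x = 2: numerator ~ (x - 2), denominator ~ 5·(x - 2).
The limit of the ratio is 1/5.

Final answer: 1/5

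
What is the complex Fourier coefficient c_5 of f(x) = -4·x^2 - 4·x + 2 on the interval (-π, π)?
Compute the real Fourier coefficients first: a_5 = 16/25, b_5 = -8/5.
Then c_5 = (a_5 − i·b_5)/2 = 8/25 + 4·i/5.

Final answer: 8/25 + 4·i/5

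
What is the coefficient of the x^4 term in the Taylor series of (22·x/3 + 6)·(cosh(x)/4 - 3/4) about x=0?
Expand to order 4: (22·x/3 + 6)·(cosh(x)/4 - 3/4) = x^4/16 + 11·x^3/12 + 3·x^2/4 - 11·x/3 - 3 + O(x^5).
The coefficient of x^4 is 1/16.

Final answer: 1/16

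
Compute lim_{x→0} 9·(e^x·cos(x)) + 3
Direct substitution at x = 0 gives 12.

Final answer: 12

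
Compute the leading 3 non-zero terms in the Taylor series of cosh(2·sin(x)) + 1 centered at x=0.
-4·x^6/15 + 2·x^2 + 2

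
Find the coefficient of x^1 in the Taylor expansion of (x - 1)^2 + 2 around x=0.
Expand to order 1: (x - 1)^2 + 2 = 3 - 2·x + O(x^2).
The coefficient of x^1 is -2.

Final answer: -2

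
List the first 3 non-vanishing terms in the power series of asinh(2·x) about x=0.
12·x^5/5 - 4·x^3/3 + 2·x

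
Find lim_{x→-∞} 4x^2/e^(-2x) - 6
The quotient is an ∞/∞ indeterminate form as x → -∞.
Compare growth rates of the dominant terms (exponentials ≫ polynomials ≫ logarithms), or apply L'Hôpital's rule; the quotient → 0.
Adding the constant: 0 - 6 = -6. Limit = -6.

Final answer: -6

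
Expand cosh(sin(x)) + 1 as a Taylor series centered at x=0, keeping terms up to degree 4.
-x^4/8 + x^2/2 + 2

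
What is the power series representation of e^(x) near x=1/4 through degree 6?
e^(1/4) + e^(1/4)·(x - 1/4) + e^(1/4)·(x - 1/4)^2/2 + e^(1/4)·(x - 1/4)^3/6 + e^(1/4)·(x - 1/4)^4/24 + e^(1/4)·(x - 1/4)^5/120 + e^(1/4)·(x - 1/4)^6/720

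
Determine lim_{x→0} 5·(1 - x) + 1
Direct substitution at x = 0 gives 6.

Final answer: 6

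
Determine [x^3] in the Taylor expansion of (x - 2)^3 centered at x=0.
Expand to order 3: (x - 2)^3 = x^3 - 6·x^2 + 12·x - 8 + O(x^4).
The coefficient of x^3 is 1.

Final answer: 1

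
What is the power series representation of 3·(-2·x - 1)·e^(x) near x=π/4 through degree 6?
-3·π·e^(π/4)/2 - 3·e^(π/4) + (-9·e^(π/4) - 3·π·e^(π/4)/2)·(x - π/4) + (-15·e^(π/4)/2 - 3·π·e^(π/4)/4)·(x - π/4)^2 + (-7·e^(π/4)/2 - π·e^(π/4)/4)·(x - π/4)^3 + (-9·e^(π/4)/8 - π·e^(π/4)/16)·(x - π/4)^4 + (-11·e^(π/4)/40 - π·e^(π/4)/80)·(x - π/4)^5 + (-13·e^(π/4)/240 - π·e^(π/4)/480)·(x - π/4)^6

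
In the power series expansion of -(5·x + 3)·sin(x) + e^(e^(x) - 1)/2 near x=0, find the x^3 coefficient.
Expand to order 3: -(5·x + 3)·sin(x) + e^(e^(x) - 1)/2 = 11·x^3/12 - 9·x^2/2 - 5·x/2 + 1/2 + O(x^4).
The coefficient of x^3 is 11/12.

Final answer: 11/12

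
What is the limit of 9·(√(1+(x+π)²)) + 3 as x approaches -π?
Direct substitution at x = -π gives 12.

Final answer: 12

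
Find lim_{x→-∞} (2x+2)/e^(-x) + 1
The quotient is an ∞/∞ indeterminate form as x → -∞.
Compare growth rates of the dominant terms (exponentials ≫ polynomials ≫ logarithms), or apply L'Hôpital's rule; the quotient → 0.
Adding the constant: 0 + 1 = 1. Limit = 1.

Final answer: 1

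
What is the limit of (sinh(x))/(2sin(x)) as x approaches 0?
Both numerator and denominator → 0 as x → 0; this is a 0/0 indeterminate form.
Expand each to leading order near x = 0: numerator ~ x, denominator ~ 2·x.
The limit of the ratio is 1/2.

Final answer: 1/2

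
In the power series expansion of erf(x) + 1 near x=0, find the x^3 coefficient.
Expand to order 3: erf(x) + 1 = -2·x^3/(3·√(π)) + 2·x/√(π) + 1 + O(x^4).
The coefficient of x^3 is -2/(3·√(π)).

Final answer: -2/(3·√(π))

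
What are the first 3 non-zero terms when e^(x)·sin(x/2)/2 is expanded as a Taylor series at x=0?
11·x^3/96 + x^2/4 + x/4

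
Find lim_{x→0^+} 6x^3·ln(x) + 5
The product is a 0·∞ indeterminate form at x → 0⁺.
Rewrite the product as 6·ln(x) / x^(-3) and apply L'Hôpital, or use the standard hierarchy x^(-3) ≫ |ln x| as x → 0⁺.
The indeterminate product → 0, so the limit = 5.

Final answer: 5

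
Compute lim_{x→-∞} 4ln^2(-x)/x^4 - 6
The quotient is an ∞/∞ indeterminate form as x → -∞.
Compare growth rates of the dominant terms (exponentials ≫ polynomials ≫ logarithms), or apply L'Hôpital's rule; the quotient → 0.
Adding the constant: 0 - 6 = -6. Limit = -6.

Final answer: -6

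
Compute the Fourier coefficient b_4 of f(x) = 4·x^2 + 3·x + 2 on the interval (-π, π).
b_4 = (1/π) ∫_{-π}^{π} f(x)·sin(4x) dx.
Evaluate the integral (use parity and integration by parts as needed): b_4 = -3/2.

Final answer: -3/2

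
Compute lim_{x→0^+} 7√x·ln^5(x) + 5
The product is a 0·∞ indeterminate form at x → 0⁺.
Rewrite the product as 7·ln^5(x) / x^(-1/2) and apply L'Hôpital, or use the standard hierarchy x^(-1/2) ≫ |ln x|^5 as x → 0⁺.
The indeterminate product → 0, so the limit = 5.

Final answer: 5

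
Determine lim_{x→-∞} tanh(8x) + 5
Evaluate the dominant behaviour as x → -∞; each term tends to a finite value or vanishes.
Limit = 4.

Final answer: 4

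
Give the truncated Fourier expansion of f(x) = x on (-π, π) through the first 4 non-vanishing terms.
2·sin(x) - sin(2·x) + 2·sin(3·x)/3 - sin(4·x)/2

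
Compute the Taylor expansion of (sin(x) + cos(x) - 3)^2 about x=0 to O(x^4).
-x^3/3 + 3·x^2 - 4·x + 4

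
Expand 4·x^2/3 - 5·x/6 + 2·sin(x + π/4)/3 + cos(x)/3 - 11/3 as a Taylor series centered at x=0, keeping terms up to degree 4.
x^4·(1/72 + √(2)/72) - √(2)·x^3/18 + x^2·(7/6 - √(2)/6) + x·(-5/6 + √(2)/3) - 10/3 + √(2)/3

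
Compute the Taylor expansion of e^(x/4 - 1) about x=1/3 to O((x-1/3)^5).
e^(-11/12) + e^(-11/12)·(x - 1/3)/4 + e^(-11/12)·(x - 1/3)^2/32 + e^(-11/12)·(x - 1/3)^3/384 + e^(-11/12)·(x - 1/3)^4/6144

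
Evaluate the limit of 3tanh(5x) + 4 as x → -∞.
Evaluate the dominant behaviour as x → -∞; each term tends to a finite value or vanishes.
Limit = 1.

Final answer: 1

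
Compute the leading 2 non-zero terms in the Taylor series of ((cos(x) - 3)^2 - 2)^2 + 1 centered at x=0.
8·x^2 + 5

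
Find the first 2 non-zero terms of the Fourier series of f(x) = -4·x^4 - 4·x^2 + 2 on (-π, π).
(-176 + 32·π^2)·cos(x) - 4·π^4/5 - 4·π^2/3 + 2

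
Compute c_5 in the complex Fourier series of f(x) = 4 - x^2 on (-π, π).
Compute the real Fourier coefficients first: a_5 = 4/25, b_5 = 0.
Then c_5 = (a_5 − i·b_5)/2 = 2/25.

Final answer: 2/25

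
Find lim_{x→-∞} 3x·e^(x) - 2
The product is a 0·∞ indeterminate form at x → -∞.
Rewrite the product as 3x / e^(-x) (an ∞/∞ form) and apply L'Hôpital, or use the standard hierarchy e^(|x|) ≫ |x| as x → -∞.
The indeterminate product → 0, so the limit = -2.

Final answer: -2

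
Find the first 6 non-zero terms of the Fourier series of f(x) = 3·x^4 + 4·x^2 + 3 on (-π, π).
(128 - 24·π^2)·cos(x) + (-5 + 6·π^2)·cos(2·x) - 8·π^2·cos(3·x)/3 + (7/16 + 3·π^2/2)·cos(4·x) + (-24·π^2/25 - 256/625)·cos(5·x) + 3 + 4·π^2/3 + 3·π^4/5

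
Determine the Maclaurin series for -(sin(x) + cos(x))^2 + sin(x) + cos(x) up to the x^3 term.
7·x^3/6 - x^2/2 - x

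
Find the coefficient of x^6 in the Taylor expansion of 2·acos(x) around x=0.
Expand to order 6: 2·acos(x) = -3·x^5/20 - x^3/3 - 2·x + π + O(x^7).
The coefficient of x^6 is 0.

Final answer: 0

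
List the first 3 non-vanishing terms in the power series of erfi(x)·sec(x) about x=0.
19·x^5/(20·√(π)) + 5·x^3/(3·√(π)) + 2·x/√(π)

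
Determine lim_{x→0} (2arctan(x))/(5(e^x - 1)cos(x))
Both numerator and denominator → 0 as x → 0; this is a 0/0 indeterminate form.
Expand each to leading order near x = 0: numerator ~ 2·x, denominator ~ 5·x.
The limit of the ratio is 2/5.

Final answer: 2/5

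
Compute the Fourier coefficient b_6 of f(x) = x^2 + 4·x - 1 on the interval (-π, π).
b_6 = (1/π) ∫_{-π}^{π} f(x)·sin(6x) dx.
Evaluate the integral (use parity and integration by parts as needed): b_6 = -4/3.

Final answer: -4/3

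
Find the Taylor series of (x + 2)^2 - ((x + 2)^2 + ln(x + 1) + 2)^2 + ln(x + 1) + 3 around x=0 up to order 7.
13·x^7/210 - x^6/36 - x^5/30 - 5·x^4/6 - 26·x^3/3 - 61·x^2/2 - 55·x - 29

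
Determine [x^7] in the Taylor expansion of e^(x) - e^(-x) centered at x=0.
Expand to order 7: e^(x) - e^(-x) = x^7/2520 + x^5/60 + x^3/3 + 2·x + O(x^8).
The coefficient of x^7 is 1/2520.

Final answer: 1/2520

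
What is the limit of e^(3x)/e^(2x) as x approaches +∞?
This is an ∞/∞ indeterminate form as x → +∞.
Rewrite e^(3x)/e^(2x) = e^((3−2)x) = e^(x); the exponent coefficient is 1 > 0 so e^(x) → ∞.
Limit = ∞.

Final answer: ∞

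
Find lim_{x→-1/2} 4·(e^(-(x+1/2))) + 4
Direct substitution at x = -1/2 gives 8.

Final answer: 8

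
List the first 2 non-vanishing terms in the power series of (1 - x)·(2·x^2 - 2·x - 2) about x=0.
4·x^2 - 2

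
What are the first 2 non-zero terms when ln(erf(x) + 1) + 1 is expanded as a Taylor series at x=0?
2·x/√(π) + 1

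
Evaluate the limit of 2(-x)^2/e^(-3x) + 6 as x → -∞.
The quotient is an ∞/∞ indeterminate form as x → -∞.
Compare growth rates of the dominant terms (exponentials ≫ polynomials ≫ logarithms), or apply L'Hôpital's rule; the quotient → 0.
Adding the constant: 0 + 6 = 6. Limit = 6.

Final answer: 6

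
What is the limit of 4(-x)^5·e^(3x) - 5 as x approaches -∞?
The product is a 0·∞ indeterminate form at x → -∞.
Rewrite the product as 4(-x)^5 / e^(-3x) (an ∞/∞ form) and apply L'Hôpital, or use the standard hierarchy e^(3|x|) ≫ |(-x)^5| as x → -∞.
The indeterminate product → 0, so the limit = -5.

Final answer: -5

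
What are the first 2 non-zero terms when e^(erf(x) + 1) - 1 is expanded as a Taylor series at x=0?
2·e·x/√(π) - 1 + e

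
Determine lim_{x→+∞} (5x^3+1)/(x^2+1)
This is an ∞/∞ indeterminate form as x → +∞.
Divide numerator and denominator by x^3 and let the lower-order terms vanish; the numerator's degree 3 exceeds the denominator's degree 2, so the quotient diverges.
Limit = ∞.

Final answer: ∞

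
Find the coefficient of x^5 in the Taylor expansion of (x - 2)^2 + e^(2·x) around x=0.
Expand to order 5: (x - 2)^2 + e^(2·x) = 4·x^5/15 + 2·x^4/3 + 4·x^3/3 + 3·x^2 - 2·x + 5 + O(x^6).
The coefficient of x^5 is 4/15.

Final answer: 4/15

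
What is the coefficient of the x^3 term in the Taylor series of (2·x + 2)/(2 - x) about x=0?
Expand to order 3: (2·x + 2)/(2 - x) = 3·x^3/8 + 3·x^2/4 + 3·x/2 + 1 + O(x^4).
The coefficient of x^3 is 3/8.

Final answer: 3/8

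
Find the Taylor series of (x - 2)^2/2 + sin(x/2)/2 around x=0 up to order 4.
-x^3/96 + x^2/2 - 7·x/4 + 2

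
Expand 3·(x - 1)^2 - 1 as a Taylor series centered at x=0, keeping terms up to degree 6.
3·x^2 - 6·x + 2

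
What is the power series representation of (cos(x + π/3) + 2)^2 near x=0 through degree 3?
2·√(3)·x^3/3 - x^2/2 - 5·√(3)·x/2 + 25/4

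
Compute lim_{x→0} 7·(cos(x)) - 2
Direct substitution at x = 0 gives 5.

Final answer: 5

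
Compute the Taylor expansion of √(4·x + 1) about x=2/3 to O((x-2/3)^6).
√(33)/3 + 2·√(33)·(x - 2/3)/11 - 6·√(33)·(x - 2/3)^2/121 + 36·√(33)·(x - 2/3)^3/1331 - 270·√(33)·(x - 2/3)^4/14641 + 2268·√(33)·(x - 2/3)^5/161051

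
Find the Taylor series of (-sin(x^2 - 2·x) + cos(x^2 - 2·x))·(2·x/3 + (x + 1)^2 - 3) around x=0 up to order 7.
-2003·x^7/945 - 25·x^6/6 + 476·x^5/45 - 50·x^4/9 - 22·x^3/3 + 37·x^2/3 - 4·x/3 - 2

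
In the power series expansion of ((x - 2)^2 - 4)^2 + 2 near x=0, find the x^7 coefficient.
Expand to order 7: ((x - 2)^2 - 4)^2 + 2 = x^4 - 8·x^3 + 16·x^2 + 2 + O(x^8).
The coefficient of x^7 is 0.

Final answer: 0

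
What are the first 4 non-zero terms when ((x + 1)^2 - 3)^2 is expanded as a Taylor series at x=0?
x^4 + 4·x^3 - 8·x + 4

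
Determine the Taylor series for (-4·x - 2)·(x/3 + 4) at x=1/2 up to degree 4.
-50/3 - 18·(x - 1/2) - 4·(x - 1/2)^2/3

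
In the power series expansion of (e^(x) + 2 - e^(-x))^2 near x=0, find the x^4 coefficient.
Expand to order 4: (e^(x) + 2 - e^(-x))^2 = 4·x^4/3 + 4·x^3/3 + 4·x^2 + 8·x + 4 + O(x^5).
The coefficient of x^4 is 4/3.

Final answer: 4/3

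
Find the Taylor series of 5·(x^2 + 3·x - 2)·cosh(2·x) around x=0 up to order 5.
10·x^5 + 10·x^4/3 + 30·x^3 - 15·x^2 + 15·x - 10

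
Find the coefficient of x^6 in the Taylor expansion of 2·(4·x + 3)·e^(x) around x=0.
Expand to order 6: 2·(4·x + 3)·e^(x) = 3·x^6/40 + 23·x^5/60 + 19·x^4/12 + 5·x^3 + 11·x^2 + 14·x + 6 + O(x^7).
The coefficient of x^6 is 3/40.

Final answer: 3/40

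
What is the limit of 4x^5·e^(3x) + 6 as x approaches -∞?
The product is a 0·∞ indeterminate form at x → -∞.
Rewrite the product as 4x^5 / e^(-3x) (an ∞/∞ form) and apply L'Hôpital, or use the standard hierarchy e^(3|x|) ≫ |x^5| as x → -∞.
The indeterminate product → 0, so the limit = 6.

Final answer: 6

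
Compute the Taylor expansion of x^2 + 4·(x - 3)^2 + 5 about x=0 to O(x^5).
5·x^2 - 24·x + 41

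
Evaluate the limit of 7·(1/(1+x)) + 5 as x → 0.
Direct substitution at x = 0 gives 12.

Final answer: 12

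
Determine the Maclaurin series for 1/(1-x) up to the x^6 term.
x^6 + x^5 + x^4 + x^3 + x^2 + x + 1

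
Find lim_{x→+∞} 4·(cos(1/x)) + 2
Evaluate the dominant behaviour as x → +∞; each term tends to a finite value or vanishes.
Limit = 6.

Final answer: 6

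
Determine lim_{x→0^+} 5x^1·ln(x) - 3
The product is a 0·∞ indeterminate form at x → 0⁺.
Rewrite the product as 5·ln(x) / x^(-1) and apply L'Hôpital, or use the standard hierarchy x^(-1) ≫ |ln x| as x → 0⁺.
The indeterminate product → 0, so the limit = -3.

Final answer: -3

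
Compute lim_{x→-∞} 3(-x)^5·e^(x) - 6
The product is a 0·∞ indeterminate form at x → -∞.
Rewrite the product as 3(-x)^5 / e^(-x) (an ∞/∞ form) and apply L'Hôpital, or use the standard hierarchy e^(|x|) ≫ |(-x)^5| as x → -∞.
The indeterminate product → 0, so the limit = -6.

Final answer: -6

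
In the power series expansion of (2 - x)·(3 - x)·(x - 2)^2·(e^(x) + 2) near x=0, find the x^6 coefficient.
Expand to order 6: (2 - x)·(3 - x)·(x - 2)^2·(e^(x) + 2) = -x^6/12 - 2·x^5/15 + 8·x^4/3 - 15·x^3 + 58·x^2 - 108·x + 72 + O(x^7).
The coefficient of x^6 is -1/12.

Final answer: -1/12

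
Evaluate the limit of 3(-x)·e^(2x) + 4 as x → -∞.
The product is a 0·∞ indeterminate form at x → -∞.
Rewrite the product as 3(-x) / e^(-2x) (an ∞/∞ form) and apply L'Hôpital, or use the standard hierarchy e^(2|x|) ≫ |(-x)| as x → -∞.
The indeterminate product → 0, so the limit = 4.

Final answer: 4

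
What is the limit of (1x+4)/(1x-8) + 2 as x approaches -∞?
Evaluate the dominant behaviour as x → -∞; each term tends to a finite value or vanishes.
Limit = 3.

Final answer: 3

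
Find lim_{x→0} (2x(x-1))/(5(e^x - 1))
Both numerator and denominator → 0 as x → 0; this is a 0/0 indeterminate form.
Expand each to leading order near x = 0: numerator ~ -2·x, denominator ~ 5·x.
The limit of the ratio is -2/5.

Final answer: -2/5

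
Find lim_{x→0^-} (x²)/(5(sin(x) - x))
Both numerator and denominator → 0 as x → 0^-; this is a 0/0 indeterminate form.
Expand each to leading order near x = 0: numerator ~ x^2, denominator ~ -5·x^3/6.
The limit of the ratio is ∞.

Final answer: ∞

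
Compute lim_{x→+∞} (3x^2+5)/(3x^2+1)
This is an ∞/∞ indeterminate form as x → +∞.
Divide numerator and denominator by x^2 and let the lower-order terms vanish; the leading terms give 3/3 = 1.
Limit = 1.

Final answer: 1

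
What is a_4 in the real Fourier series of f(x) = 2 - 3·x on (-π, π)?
a_4 = (1/π) ∫_{-π}^{π} f(x)·cos(4x) dx.
Evaluate the integral (use parity and integration by parts as needed): a_4 = 0.

Final answer: 0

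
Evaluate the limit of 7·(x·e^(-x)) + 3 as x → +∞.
Evaluate the dominant behaviour as x → +∞; each term tends to a finite value or vanishes.
Limit = 3.

Final answer: 3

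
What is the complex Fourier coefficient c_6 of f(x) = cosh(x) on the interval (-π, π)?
Compute the real Fourier coefficients first: a_6 = 2·sinh(π)/(37·π), b_6 = 0.
Then c_6 = (a_6 − i·b_6)/2 = sinh(π)/(37·π).

Final answer: sinh(π)/(37·π)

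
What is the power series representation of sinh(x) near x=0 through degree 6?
x^5/120 + x^3/6 + x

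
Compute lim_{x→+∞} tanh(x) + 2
Evaluate the dominant behaviour as x → +∞; each term tends to a finite value or vanishes.
Limit = 3.

Final answer: 3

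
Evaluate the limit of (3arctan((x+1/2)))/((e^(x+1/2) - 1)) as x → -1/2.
Both numerator and denominator → 0 as x → -1/2; this is a 0/0 indeterminate form.
Expand each to leading order near x = -1/2: numerator ~ 3·(x + 1/2), denominator ~ (x + 1/2).
The limit of the ratio is 3.

Final answer: 3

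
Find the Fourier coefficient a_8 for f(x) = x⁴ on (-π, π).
a_8 = (1/π) ∫_{-π}^{π} f(x)·cos(8x) dx.
Evaluate the integral (use parity and integration by parts as needed): a_8 = -3/256 + π^2/8.

Final answer: -3/256 + π^2/8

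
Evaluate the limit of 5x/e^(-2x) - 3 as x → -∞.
The quotient is an ∞/∞ indeterminate form as x → -∞.
Compare growth rates of the dominant terms (exponentials ≫ polynomials ≫ logarithms), or apply L'Hôpital's rule; the quotient → 0.
Adding the constant: 0 - 3 = -3. Limit = -3.

Final answer: -3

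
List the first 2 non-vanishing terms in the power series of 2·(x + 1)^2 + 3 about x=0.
4·x + 5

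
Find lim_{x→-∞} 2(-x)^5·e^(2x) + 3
The product is a 0·∞ indeterminate form at x → -∞.
Rewrite the product as 2(-x)^5 / e^(-2x) (an ∞/∞ form) and apply L'Hôpital, or use the standard hierarchy e^(2|x|) ≫ |(-x)^5| as x → -∞.
The indeterminate product → 0, so the limit = 3.

Final answer: 3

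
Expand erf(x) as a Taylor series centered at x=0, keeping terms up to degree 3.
-2·x^3/(3·√(π)) + 2·x/√(π)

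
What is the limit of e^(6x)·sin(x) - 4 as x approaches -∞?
Evaluate the dominant behaviour as x → -∞; each term tends to a finite value or vanishes.
Limit = -4.

Final answer: -4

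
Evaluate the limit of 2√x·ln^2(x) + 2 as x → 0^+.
The product is a 0·∞ indeterminate form at x → 0⁺.
Rewrite the product as 2·ln^2(x) / x^(-1/2) and apply L'Hôpital, or use the standard hierarchy x^(-1/2) ≫ |ln x|^2 as x → 0⁺.
The indeterminate product → 0, so the limit = 2.

Final answer: 2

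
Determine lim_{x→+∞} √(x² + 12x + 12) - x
This is an ∞ − ∞ indeterminate form.
Multiply and divide by the conjugate √(x²+12x + 12) + x; the x² terms cancel, leaving (12x + 12)/(√(x²+12x + 12)+x) → 12/2 = 6.
Limit = 6.

Final answer: 6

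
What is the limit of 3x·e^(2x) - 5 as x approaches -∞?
The product is a 0·∞ indeterminate form at x → -∞.
Rewrite the product as 3x / e^(-2x) (an ∞/∞ form) and apply L'Hôpital, or use the standard hierarchy e^(2|x|) ≫ |x| as x → -∞.
The indeterminate product → 0, so the limit = -5.

Final answer: -5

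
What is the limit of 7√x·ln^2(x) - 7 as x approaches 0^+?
The product is a 0·∞ indeterminate form at x → 0⁺.
Rewrite the product as 7·ln^2(x) / x^(-1/2) and apply L'Hôpital, or use the standard hierarchy x^(-1/2) ≫ |ln x|^2 as x → 0⁺.
The indeterminate product → 0, so the limit = -7.

Final answer: -7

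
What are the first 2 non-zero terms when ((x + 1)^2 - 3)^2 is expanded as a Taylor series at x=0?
4 - 8·x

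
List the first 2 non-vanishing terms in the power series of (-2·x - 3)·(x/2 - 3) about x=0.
9·x/2 + 9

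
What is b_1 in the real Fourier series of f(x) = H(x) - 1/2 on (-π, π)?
b_1 = (1/π) ∫_{-π}^{π} f(x)·sin(1x) dx.
Evaluate the integral (use parity and integration by parts as needed): b_1 = 2/π.

Final answer: 2/π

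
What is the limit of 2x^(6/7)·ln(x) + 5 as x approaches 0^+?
The product is a 0·∞ indeterminate form at x → 0⁺.
Rewrite the product as 2·ln(x) / x^(-6/7) and apply L'Hôpital, or use the standard hierarchy x^(-6/7) ≫ |ln x| as x → 0⁺.
The indeterminate product → 0, so the limit = 5.

Final answer: 5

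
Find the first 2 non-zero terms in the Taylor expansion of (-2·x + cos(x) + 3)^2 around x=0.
16 - 16·x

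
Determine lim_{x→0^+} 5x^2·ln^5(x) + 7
The product is a 0·∞ indeterminate form at x → 0⁺.
Rewrite the product as 5·ln^5(x) / x^(-2) and apply L'Hôpital, or use the standard hierarchy x^(-2) ≫ |ln x|^5 as x → 0⁺.
The indeterminate product → 0, so the limit = 7.

Final answer: 7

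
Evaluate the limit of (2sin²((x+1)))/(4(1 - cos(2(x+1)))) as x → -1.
Both numerator and denominator → 0 as x → -1; this is a 0/0 indeterminate form.
Expand each to leading order near x = -1: numerator ~ 2·(x + 1)^2, denominator ~ 8·(x + 1)^2.
The limit of the ratio is 1/4.

Final answer: 1/4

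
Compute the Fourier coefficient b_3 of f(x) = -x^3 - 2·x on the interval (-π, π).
b_3 = (1/π) ∫_{-π}^{π} f(x)·sin(3x) dx.
Evaluate the integral (use parity and integration by parts as needed): b_3 = -2·π^2/3 - 8/9.

Final answer: -2·π^2/3 - 8/9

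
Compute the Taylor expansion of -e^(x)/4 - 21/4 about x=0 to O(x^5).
-x^4/96 - x^3/24 - x^2/8 - x/4 - 11/2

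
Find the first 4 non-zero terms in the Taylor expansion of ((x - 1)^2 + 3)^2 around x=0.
-4·x^3 + 12·x^2 - 16·x + 16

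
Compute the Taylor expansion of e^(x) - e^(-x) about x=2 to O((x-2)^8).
(-1 + e^(4))·e^(-2) + (1 + e^(4))·e^(-2)·(x - 2) + (-1 + e^(4))·e^(-2)·(x - 2)^2/2 + (1 + e^(4))·e^(-2)·(x - 2)^3/6 + (-1 + e^(4))·e^(-2)·(x - 2)^4/24 + (1 + e^(4))·e^(-2)·(x - 2)^5/120 + (-1 + e^(4))·e^(-2)·(x - 2)^6/720 + (1 + e^(4))·e^(-2)·(x - 2)^7/5040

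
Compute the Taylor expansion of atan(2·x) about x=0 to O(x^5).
-8·x^3/3 + 2·x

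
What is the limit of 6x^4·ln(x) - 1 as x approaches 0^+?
The product is a 0·∞ indeterminate form at x → 0⁺.
Rewrite the product as 6·ln(x) / x^(-4) and apply L'Hôpital, or use the standard hierarchy x^(-4) ≫ |ln x| as x → 0⁺.
The indeterminate product → 0, so the limit = -1.

Final answer: -1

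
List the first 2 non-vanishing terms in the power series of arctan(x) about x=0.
-x^3/3 + x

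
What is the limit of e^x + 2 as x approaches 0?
Direct substitution at x = 0 gives 3.

Final answer: 3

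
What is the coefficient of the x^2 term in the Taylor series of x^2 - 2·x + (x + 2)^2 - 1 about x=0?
Expand to order 2: x^2 - 2·x + (x + 2)^2 - 1 = 2·x^2 + 2·x + 3 + O(x^3).
The coefficient of x^2 is 2.

Final answer: 2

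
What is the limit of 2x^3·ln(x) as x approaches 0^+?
This is a 0·∞ indeterminate form at x → 0⁺.
Rewrite the product as 2·ln(x) / x^(-3) and apply L'Hôpital, or use the standard hierarchy x^(-3) ≫ |ln x| as x → 0⁺.
The indeterminate product → 0, so the limit = 0.

Final answer: 0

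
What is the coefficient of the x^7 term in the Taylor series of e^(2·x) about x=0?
Expand to order 7: e^(2·x) = 8·x^7/315 + 4·x^6/45 + 4·x^5/15 + 2·x^4/3 + 4·x^3/3 + 2·x^2 + 2·x + 1 + O(x^8).
The coefficient of x^7 is 8/315.

Final answer: 8/315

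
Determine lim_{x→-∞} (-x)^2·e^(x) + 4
The product is a 0·∞ indeterminate form at x → -∞.
Rewrite the product as (-x)^2 / e^(-x) (an ∞/∞ form) and apply L'Hôpital, or use the standard hierarchy e^(|x|) ≫ |(-x)^2| as x → -∞.
The indeterminate product → 0, so the limit = 4.

Final answer: 4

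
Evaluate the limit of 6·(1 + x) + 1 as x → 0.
Direct substitution at x = 0 gives 7.

Final answer: 7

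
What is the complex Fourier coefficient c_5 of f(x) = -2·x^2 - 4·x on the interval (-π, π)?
Compute the real Fourier coefficients first: a_5 = 8/25, b_5 = -8/5.
Then c_5 = (a_5 − i·b_5)/2 = 4/25 + 4·i/5.

Final answer: 4/25 + 4·i/5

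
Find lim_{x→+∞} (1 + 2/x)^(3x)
As x → +∞: write (1 + 2/x)^(3x) = ((1 + 2/x)^x)^3 → (e^2)^3 = e^6.
Limit = e^(6).

Final answer: e^(6)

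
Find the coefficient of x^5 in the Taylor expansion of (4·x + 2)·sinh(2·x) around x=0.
Expand to order 5: (4·x + 2)·sinh(2·x) = 8·x^5/15 + 16·x^4/3 + 8·x^3/3 + 8·x^2 + 4·x + O(x^6).
The coefficient of x^5 is 8/15.

Final answer: 8/15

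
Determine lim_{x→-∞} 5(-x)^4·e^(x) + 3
The product is a 0·∞ indeterminate form at x → -∞.
Rewrite the product as 5(-x)^4 / e^(-x) (an ∞/∞ form) and apply L'Hôpital, or use the standard hierarchy e^(|x|) ≫ |(-x)^4| as x → -∞.
The indeterminate product → 0, so the limit = 3.

Final answer: 3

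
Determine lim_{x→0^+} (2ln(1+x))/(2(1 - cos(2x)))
Both numerator and denominator → 0 as x → 0^+; this is a 0/0 indeterminate form.
Expand each to leading order near x = 0: numerator ~ 2·x, denominator ~ 4·x^2.
The limit of the ratio is ∞.

Final answer: ∞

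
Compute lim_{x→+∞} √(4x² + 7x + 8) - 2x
As x → +∞: multiply by the conjugate to get (7x+8)/(√(4x²+7x+8)+2x); the denominator ~ 4x, so the limit is 7/4.
Limit = 7/4.

Final answer: 7/4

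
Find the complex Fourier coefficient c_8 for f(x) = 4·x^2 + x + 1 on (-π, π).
Compute the real Fourier coefficients first: a_8 = 1/4, b_8 = -1/4.
Then c_8 = (a_8 − i·b_8)/2 = 1/8 + i/8.

Final answer: 1/8 + i/8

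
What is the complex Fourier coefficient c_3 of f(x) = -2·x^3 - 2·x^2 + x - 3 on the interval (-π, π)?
Compute the real Fourier coefficients first: a_3 = 8/9, b_3 = 14/9 - 4·π^2/3.
Then c_3 = (a_3 − i·b_3)/2 = 4/9 - 7·i/9 + 2·i·π^2/3.

Final answer: 4/9 - 7·i/9 + 2·i·π^2/3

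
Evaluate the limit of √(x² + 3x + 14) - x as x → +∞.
This is an ∞ − ∞ indeterminate form.
Multiply and divide by the conjugate √(x²+3x + 14) + x; the x² terms cancel, leaving (3x + 14)/(√(x²+3x + 14)+x) → 3/2.
Limit = 3/2.

Final answer: 3/2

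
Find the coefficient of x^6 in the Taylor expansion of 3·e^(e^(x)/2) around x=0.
513·e^(1/2)/5120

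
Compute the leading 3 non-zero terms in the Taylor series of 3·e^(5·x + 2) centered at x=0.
75·x^2·e^(2)/2 + 15·x·e^(2) + 3·e^(2)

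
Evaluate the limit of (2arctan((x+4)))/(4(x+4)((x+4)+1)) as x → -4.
Both numerator and denominator → 0 as x → -4; this is a 0/0 indeterminate form.
Expand each to leading order near x = -4: numerator ~ 2·(x + 4), denominator ~ 4·(x + 4).
The limit of the ratio is 1/2.

Final answer: 1/2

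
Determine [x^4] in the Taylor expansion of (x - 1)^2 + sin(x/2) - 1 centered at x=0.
Expand to order 4: (x - 1)^2 + sin(x/2) - 1 = -x^3/48 + x^2 - 3·x/2 + O(x^5).
The coefficient of x^4 is 0.

Final answer: 0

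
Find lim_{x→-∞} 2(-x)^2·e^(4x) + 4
The product is a 0·∞ indeterminate form at x → -∞.
Rewrite the product as 2(-x)^2 / e^(-4x) (an ∞/∞ form) and apply L'Hôpital, or use the standard hierarchy e^(4|x|) ≫ |(-x)^2| as x → -∞.
The indeterminate product → 0, so the limit = 4.

Final answer: 4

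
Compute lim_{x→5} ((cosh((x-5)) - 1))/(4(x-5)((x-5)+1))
Both numerator and denominator → 0 as x → 5; this is a 0/0 indeterminate form.
Expand each to leading order near x = 5: numerator ~ (x - 5)^2/2, denominator ~ 4·(x - 5).
The limit of the ratio is 0.

Final answer: 0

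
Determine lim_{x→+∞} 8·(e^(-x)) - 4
Evaluate the dominant behaviour as x → +∞; each term tends to a finite value or vanishes.
Limit = -4.

Final answer: -4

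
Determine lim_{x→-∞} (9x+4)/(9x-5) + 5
Evaluate the dominant behaviour as x → -∞; each term tends to a finite value or vanishes.
Limit = 6.

Final answer: 6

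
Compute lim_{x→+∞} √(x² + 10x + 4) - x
This is an ∞ − ∞ indeterminate form.
Multiply and divide by the conjugate √(x²+10x + 4) + x; the x² terms cancel, leaving (10x + 4)/(√(x²+10x + 4)+x) → 10/2 = 5.
Limit = 5.

Final answer: 5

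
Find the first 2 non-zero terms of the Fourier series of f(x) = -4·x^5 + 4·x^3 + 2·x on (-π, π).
(-1004 - 8·π^4 + 168·π^2)·sin(x) + (-24·π^2 + 34 + 4·π^4)·sin(2·x)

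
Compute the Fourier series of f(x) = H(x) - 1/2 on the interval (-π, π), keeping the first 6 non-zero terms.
2·sin(x)/π + 2·sin(3·x)/(3·π) + 2·sin(5·x)/(5·π) + 2·sin(7·x)/(7·π) + 2·sin(9·x)/(9·π) + 2·sin(11·x)/(11·π)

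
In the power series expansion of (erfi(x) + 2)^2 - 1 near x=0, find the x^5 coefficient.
Expand to order 5: (erfi(x) + 2)^2 - 1 = 4·x^5/(5·√(π)) + 8·x^4/(3·π) + 8·x^3/(3·√(π)) + 4·x^2/π + 8·x/√(π) + 3 + O(x^6).
The coefficient of x^5 is 4/(5·√(π)).

Final answer: 4/(5·√(π))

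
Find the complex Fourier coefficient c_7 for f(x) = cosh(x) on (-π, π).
Compute the real Fourier coefficients first: a_7 = -sinh(π)/(25·π), b_7 = 0.
Then c_7 = (a_7 − i·b_7)/2 = -sinh(π)/(50·π).

Final answer: -sinh(π)/(50·π)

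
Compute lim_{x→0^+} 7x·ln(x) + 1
The product is a 0·∞ indeterminate form at x → 0⁺.
Rewrite the product as 7·ln(x) / x^(-1) and apply L'Hôpital, or use the standard hierarchy x^(-1) ≫ |ln x| as x → 0⁺.
The indeterminate product → 0, so the limit = 1.

Final answer: 1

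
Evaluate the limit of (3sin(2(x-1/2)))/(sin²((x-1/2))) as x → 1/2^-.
Both numerator and denominator → 0 as x → 1/2^-; this is a 0/0 indeterminate form.
Expand each to leading order near x = 1/2: numerator ~ 6·(x - 1/2), denominator ~ (x - 1/2)^2.
The limit of the ratio is -∞.

Final answer: -∞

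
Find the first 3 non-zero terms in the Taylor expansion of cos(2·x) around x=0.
2·x^4/3 - 2·x^2 + 1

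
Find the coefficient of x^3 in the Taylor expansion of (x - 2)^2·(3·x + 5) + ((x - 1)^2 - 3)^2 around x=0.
Expand to order 3: (x - 2)^2·(3·x + 5) + ((x - 1)^2 - 3)^2 = -x^3 - 7·x^2 + 24 + O(x^4).
The coefficient of x^3 is -1.

Final answer: -1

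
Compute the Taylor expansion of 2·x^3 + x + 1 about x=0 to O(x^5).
2·x^3 + x + 1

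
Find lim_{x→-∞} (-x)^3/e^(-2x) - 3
The quotient is an ∞/∞ indeterminate form as x → -∞.
Compare growth rates of the dominant terms (exponentials ≫ polynomials ≫ logarithms), or apply L'Hôpital's rule; the quotient → 0.
Adding the constant: 0 - 3 = -3. Limit = -3.

Final answer: -3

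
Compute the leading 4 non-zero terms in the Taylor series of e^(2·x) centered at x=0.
4·x^3/3 + 2·x^2 + 2·x + 1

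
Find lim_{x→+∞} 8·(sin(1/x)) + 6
Evaluate the dominant behaviour as x → +∞; each term tends to a finite value or vanishes.
Limit = 6.

Final answer: 6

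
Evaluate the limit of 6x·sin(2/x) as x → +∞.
As x → +∞: let u = 2/x → 0⁺; then 6·x·sin(2/x) = 6·2·sin(u)/u → 6·2·1 = 12.
Limit = 12.

Final answer: 12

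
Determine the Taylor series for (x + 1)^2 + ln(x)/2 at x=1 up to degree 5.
4 + 9·(x - 1)/2 + 3·(x - 1)^2/4 + (x - 1)^3/6 - (x - 1)^4/8 + (x - 1)^5/10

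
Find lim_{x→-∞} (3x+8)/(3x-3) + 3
Evaluate the dominant behaviour as x → -∞; each term tends to a finite value or vanishes.
Limit = 4.

Final answer: 4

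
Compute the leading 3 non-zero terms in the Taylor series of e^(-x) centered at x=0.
x^2/2 - x + 1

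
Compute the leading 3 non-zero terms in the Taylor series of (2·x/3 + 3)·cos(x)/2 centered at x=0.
-3·x^2/4 + x/3 + 3/2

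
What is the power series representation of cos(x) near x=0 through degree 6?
-x^6/720 + x^4/24 - x^2/2 + 1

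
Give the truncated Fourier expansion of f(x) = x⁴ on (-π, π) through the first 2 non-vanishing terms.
(48 - 8·π^2)·cos(x) + π^4/5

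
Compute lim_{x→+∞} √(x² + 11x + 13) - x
This is an ∞ − ∞ indeterminate form.
Multiply and divide by the conjugate √(x²+11x + 13) + x; the x² terms cancel, leaving (11x + 13)/(√(x²+11x + 13)+x) → 11/2.
Limit = 11/2.

Final answer: 11/2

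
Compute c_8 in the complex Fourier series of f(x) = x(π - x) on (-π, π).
Compute the real Fourier coefficients first: a_8 = -1/16, b_8 = -π/4.
Then c_8 = (a_8 − i·b_8)/2 = -1/32 + i·π/8.

Final answer: -1/32 + i·π/8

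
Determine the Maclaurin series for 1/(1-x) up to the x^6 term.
x^6 + x^5 + x^4 + x^3 + x^2 + x + 1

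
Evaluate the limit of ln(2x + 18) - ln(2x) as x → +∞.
This is an ∞ − ∞ indeterminate form.
Combine the logarithms: ln(2x+18) − ln(2x) = ln((2x+18)/(2x)) = ln(1 + 18/(2x)) → ln(1) = 0.
Limit = 0.

Final answer: 0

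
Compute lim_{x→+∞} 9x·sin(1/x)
As x → +∞: let u = 1/x → 0⁺; then 9·x·sin(1/x) = 9·1·sin(u)/u → 9·1·1 = 9.
Limit = 9.

Final answer: 9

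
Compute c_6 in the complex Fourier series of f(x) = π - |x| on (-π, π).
Compute the real Fourier coefficients first: a_6 = 0, b_6 = 0.
Then c_6 = (a_6 − i·b_6)/2 = 0.

Final answer: 0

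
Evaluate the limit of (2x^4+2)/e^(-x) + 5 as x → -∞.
The quotient is an ∞/∞ indeterminate form as x → -∞.
Compare growth rates of the dominant terms (exponentials ≫ polynomials ≫ logarithms), or apply L'Hôpital's rule; the quotient → 0.
Adding the constant: 0 + 5 = 5. Limit = 5.

Final answer: 5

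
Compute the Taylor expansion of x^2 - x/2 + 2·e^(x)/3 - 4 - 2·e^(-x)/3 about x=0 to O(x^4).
2·x^3/9 + x^2 + 5·x/6 - 4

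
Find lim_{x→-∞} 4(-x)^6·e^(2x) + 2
The product is a 0·∞ indeterminate form at x → -∞.
Rewrite the product as 4(-x)^6 / e^(-2x) (an ∞/∞ form) and apply L'Hôpital, or use the standard hierarchy e^(2|x|) ≫ |(-x)^6| as x → -∞.
The indeterminate product → 0, so the limit = 2.

Final answer: 2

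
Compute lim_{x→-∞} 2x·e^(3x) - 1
The product is a 0·∞ indeterminate form at x → -∞.
Rewrite the product as 2x / e^(-3x) (an ∞/∞ form) and apply L'Hôpital, or use the standard hierarchy e^(3|x|) ≫ |x| as x → -∞.
The indeterminate product → 0, so the limit = -1.

Final answer: -1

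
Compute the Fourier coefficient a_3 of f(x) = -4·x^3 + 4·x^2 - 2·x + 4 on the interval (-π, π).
a_3 = (1/π) ∫_{-π}^{π} f(x)·cos(3x) dx.
Evaluate the integral (use parity and integration by parts as needed): a_3 = -16/9.

Final answer: -16/9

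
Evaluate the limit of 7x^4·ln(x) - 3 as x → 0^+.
The product is a 0·∞ indeterminate form at x → 0⁺.
Rewrite the product as 7·ln(x) / x^(-4) and apply L'Hôpital, or use the standard hierarchy x^(-4) ≫ |ln x| as x → 0⁺.
The indeterminate product → 0, so the limit = -3.

Final answer: -3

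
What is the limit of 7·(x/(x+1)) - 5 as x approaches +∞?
Evaluate the dominant behaviour as x → +∞; each term tends to a finite value or vanishes.
Limit = 2.

Final answer: 2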